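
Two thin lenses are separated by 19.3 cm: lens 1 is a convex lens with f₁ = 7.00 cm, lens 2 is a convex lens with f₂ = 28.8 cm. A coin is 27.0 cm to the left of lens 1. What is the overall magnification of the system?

Lens 1: 1/d_i1 = 1/(7.00) − 1/(27.0) = 0.1058, so d_i1 = 9.450 cm; m₁ = −d_i1/d_o1 = -0.3500.
d_o2 = 19.3 − (9.450) = 9.850 cm.
Lens 2: 1/d_i2 = 1/(28.8) − 1/(9.850) = -0.06680, so d_i2 = -14.97 cm; m₂ = −d_i2/d_o2 = +1.520.
m = m₁·m₂ = (-0.3500)(+1.520) = -0.532.

m = -0.532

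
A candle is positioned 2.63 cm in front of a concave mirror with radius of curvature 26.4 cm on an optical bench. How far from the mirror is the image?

3.28 cm

f = R/2 = 26.4/2 = 13.20 cm.
Mirror equation: 1/d_i = 1/f − 1/d_o = 1/(13.20) − 1/(2.63) = 0.07576 − 0.3802 = -0.3045, so d_i = -3.28 cm.
The image is virtual, upright and enlarged, behind the mirror.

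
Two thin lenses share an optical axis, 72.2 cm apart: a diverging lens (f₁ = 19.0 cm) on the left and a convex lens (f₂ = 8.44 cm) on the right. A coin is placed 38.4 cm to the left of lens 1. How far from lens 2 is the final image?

9.37 cm

Lens 1 is diverging, so f₁ = −19.0 cm.
Lens 1: 1/d_i1 = 1/f₁ − 1/d_o1 = 1/(-19.0) − 1/(38.4) = -0.07867, so d_i1 = -12.71 cm.
The intermediate image is 12.71 cm to the left of lens 1 (virtual), which is 72.2 − (-12.71) = 84.91 cm to the left of lens 2, so d_o2 = +84.91 cm.
Lens 2: 1/d_i2 = 1/f₂ − 1/d_o2 = 1/(8.44) − 1/(84.91) = 0.1067, so d_i2 = 9.37 cm.
The final image is real, 9.37 cm to the right of lens 2 (overall magnification ≈ -0.037).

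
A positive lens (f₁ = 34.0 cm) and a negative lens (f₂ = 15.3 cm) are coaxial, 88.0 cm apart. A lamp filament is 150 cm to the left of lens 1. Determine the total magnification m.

Lens 1: 1/d_i1 = 1/(34.0) − 1/(150) = 0.02275, so d_i1 = 43.97 cm; m₁ = −d_i1/d_o1 = -0.2931.
d_o2 = 88.0 − (43.97) = 44.03 cm.
f₂ = −15.3 cm (diverging).
Lens 2: 1/d_i2 = 1/(-15.3) − 1/(44.03) = -0.08807, so d_i2 = -11.35 cm; m₂ = −d_i2/d_o2 = +0.2579.
m = m₁·m₂ = (-0.2931)(+0.2579) = -0.0756.

m = -0.0756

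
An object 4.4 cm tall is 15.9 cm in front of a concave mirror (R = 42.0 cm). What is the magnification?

m = +4.12

f = R/2 = 42.0/2 = 21.00 cm.
1/d_i = 1/f − 1/d_o = 1/(21.00) − 1/(15.9) = -0.01527, so d_i = -65.47 cm.
m = −d_i/d_o = −(-65.47)/(15.9) = +4.12.
The image is virtual, upright and enlarged, behind the mirror.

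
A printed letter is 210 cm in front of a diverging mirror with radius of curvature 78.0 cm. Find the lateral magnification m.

m = +0.157

f = R/2 = 78.0/2 = 39.00 cm; for a diverging mirror, f = -39.00 cm.
1/d_i = 1/f − 1/d_o = 1/(-39.00) − 1/(210) = -0.03040, so d_i = -32.89 cm.
m = −d_i/d_o = −(-32.89)/(210) = +0.157.
The image is virtual, upright and reduced, behind the mirror.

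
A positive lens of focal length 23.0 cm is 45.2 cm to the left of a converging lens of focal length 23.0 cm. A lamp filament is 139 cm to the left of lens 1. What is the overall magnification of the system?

Lens 1: 1/d_i1 = 1/(23.0) − 1/(139) = 0.03628, so d_i1 = 27.56 cm; m₁ = −d_i1/d_o1 = -0.1983.
d_o2 = 45.2 − (27.56) = 17.64 cm.
Lens 2: 1/d_i2 = 1/(23.0) − 1/(17.64) = -0.01321, so d_i2 = -75.69 cm; m₂ = −d_i2/d_o2 = +4.291.
m = m₁·m₂ = (-0.1983)(+4.291) = -0.851.

m = -0.851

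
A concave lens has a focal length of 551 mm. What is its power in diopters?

P = -1.81 D

For a concave lens, f = −551 mm.
f = -55.1 cm = -0.551 m.
P = 1/f = 1/(-0.551 m) = -1.81 D.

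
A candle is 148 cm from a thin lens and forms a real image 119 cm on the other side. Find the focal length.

Real image ⇒ d_i = +119 cm.
1/f = 1/d_o + 1/d_i = 1/(148) + 1/(119) = 0.01516, so f = 66.0 cm.
Since f is positive, the thin lens is converging.

f = 66.0 cm (converging)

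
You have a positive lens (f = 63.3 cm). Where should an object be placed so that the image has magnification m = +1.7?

26.1 cm

m = −d_i/d_o ⇒ d_i = −m·d_o.
1/f = 1/d_o + 1/d_i = 1/d_o − 1/(m·d_o) = (1 − 1/m)/d_o, so d_o = f(1 − 1/m) = (63.30)(1 − 1/(+1.7)) = 26.1 cm.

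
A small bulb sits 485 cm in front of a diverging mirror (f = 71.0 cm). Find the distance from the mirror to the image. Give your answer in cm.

For a diverging mirror, f = -71.0 cm.
Mirror equation: 1/d_i = 1/f − 1/d_o = 1/(-71.00) − 1/(485) = -0.01408 − 0.002062 = -0.01615, so d_i = -61.9 cm.
The image is virtual, upright and reduced, behind the mirror.

61.9 cm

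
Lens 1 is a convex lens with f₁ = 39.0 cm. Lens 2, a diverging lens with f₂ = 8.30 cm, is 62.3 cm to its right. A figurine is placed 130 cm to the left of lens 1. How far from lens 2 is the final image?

Lens 1: 1/d_i1 = 1/f₁ − 1/d_o1 = 1/(39.0) − 1/(130) = 0.01795, so d_i1 = 55.71 cm.
The intermediate image is 55.71 cm to the right of lens 1, which is 62.3 − (55.71) = 6.590 cm to the left of lens 2, so d_o2 = +6.590 cm.
Lens 2 is diverging, so f₂ = −8.30 cm.
Lens 2: 1/d_i2 = 1/f₂ − 1/d_o2 = 1/(-8.30) − 1/(6.590) = -0.2722, so d_i2 = -3.67 cm.
The final image is virtual, 3.67 cm to the left of lens 2 (overall magnification ≈ -0.24).

3.67 cm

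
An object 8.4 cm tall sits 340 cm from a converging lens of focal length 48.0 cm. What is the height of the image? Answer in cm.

1.38 cm

1/d_i = 1/f − 1/d_o = 1/(48.00) − 1/(340) = 0.01789, so d_i = 55.89 cm.
m = −d_i/d_o = -0.1644.
|h_i| = |m|·h_o = 0.1644 × 8.4 = 1.38 cm. The image is real, inverted and reduced, on the far side of the lens.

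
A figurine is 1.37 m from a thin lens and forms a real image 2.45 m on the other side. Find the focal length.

f = 0.879 m (converging)

Real image ⇒ d_i = +2.45 m.
1/f = 1/d_o + 1/d_i = 1/(1.37) + 1/(2.45) = 1.138, so f = 0.879 m.
Since f is positive, the thin lens is converging.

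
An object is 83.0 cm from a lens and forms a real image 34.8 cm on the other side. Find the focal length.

Real image ⇒ d_i = +34.8 cm.
1/f = 1/d_o + 1/d_i = 1/(83.0) + 1/(34.8) = 0.04078, so f = 24.5 cm.
Since f is positive, the lens is converging.

f = 24.5 cm (converging)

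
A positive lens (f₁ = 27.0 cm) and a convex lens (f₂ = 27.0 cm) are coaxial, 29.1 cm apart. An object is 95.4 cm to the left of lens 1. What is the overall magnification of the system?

m = -0.300

Lens 1: 1/d_i1 = 1/(27.0) − 1/(95.4) = 0.02655, so d_i1 = 37.66 cm; m₁ = −d_i1/d_o1 = -0.3948.
d_o2 = 29.1 − (37.66) = -8.560 cm (virtual object).
Lens 2: 1/d_i2 = 1/(27.0) − 1/(-8.560) = 0.1539, so d_i2 = 6.499 cm; m₂ = −d_i2/d_o2 = +0.7593.
m = m₁·m₂ = (-0.3948)(+0.7593) = -0.300.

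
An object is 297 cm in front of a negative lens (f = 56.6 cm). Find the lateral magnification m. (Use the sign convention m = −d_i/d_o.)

m = +0.160

For a negative lens, f = -56.6 cm.
1/d_i = 1/f − 1/d_o = 1/(-56.60) − 1/(297) = -0.02103, so d_i = -47.54 cm.
m = −d_i/d_o = −(-47.54)/(297) = +0.160.
The image is virtual, upright and reduced, on the same side as the object.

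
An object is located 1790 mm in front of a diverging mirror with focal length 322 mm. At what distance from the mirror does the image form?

For a diverging mirror, f = -322 mm.
Mirror equation: 1/d_i = 1/f − 1/d_o = 1/(-322.0) − 1/(1790) = -0.003106 − 0.0005587 = -0.003664, so d_i = -273 mm.
The image is virtual, upright and reduced, behind the mirror.

273 mm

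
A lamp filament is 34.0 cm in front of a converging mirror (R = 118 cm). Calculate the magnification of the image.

m = +2.36

f = R/2 = 118/2 = 59.00 cm.
1/d_i = 1/f − 1/d_o = 1/(59.00) − 1/(34.0) = -0.01246, so d_i = -80.24 cm.
m = −d_i/d_o = −(-80.24)/(34.0) = +2.36.
The image is virtual, upright and enlarged, behind the mirror.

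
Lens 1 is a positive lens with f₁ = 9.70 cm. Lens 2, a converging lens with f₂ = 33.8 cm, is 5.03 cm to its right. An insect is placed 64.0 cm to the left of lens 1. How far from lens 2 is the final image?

5.38 cm

Lens 1: 1/d_i1 = 1/f₁ − 1/d_o1 = 1/(9.70) − 1/(64.0) = 0.08747, so d_i1 = 11.43 cm.
The intermediate image is 11.43 cm to the right of lens 1, which lies 6.400 cm to the right of lens 2 — a virtual object — so d_o2 = −6.400 cm.
Lens 2: 1/d_i2 = 1/f₂ − 1/d_o2 = 1/(33.8) − 1/(-6.400) = 0.1858, so d_i2 = 5.38 cm.
The final image is real, 5.38 cm to the right of lens 2 (overall magnification ≈ -0.15).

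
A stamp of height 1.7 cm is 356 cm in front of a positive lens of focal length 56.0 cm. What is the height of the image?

0.317 cm

1/d_i = 1/f − 1/d_o = 1/(56.00) − 1/(356) = 0.01505, so d_i = 66.45 cm.
m = −d_i/d_o = -0.1867.
|h_i| = |m|·h_o = 0.1867 × 1.7 = 0.317 cm. The image is real, inverted and reduced, on the far side of the lens.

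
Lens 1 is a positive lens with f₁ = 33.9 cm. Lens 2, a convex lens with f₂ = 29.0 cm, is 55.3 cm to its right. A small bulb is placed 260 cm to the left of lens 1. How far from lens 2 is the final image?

Lens 1: 1/d_i1 = 1/f₁ − 1/d_o1 = 1/(33.9) − 1/(260) = 0.02565, so d_i1 = 38.98 cm.
The intermediate image is 38.98 cm to the right of lens 1, which is 55.3 − (38.98) = 16.32 cm to the left of lens 2, so d_o2 = +16.32 cm.
Lens 2: 1/d_i2 = 1/f₂ − 1/d_o2 = 1/(29.0) − 1/(16.32) = -0.02679, so d_i2 = -37.3 cm.
The final image is virtual, 37.3 cm to the left of lens 2 (overall magnification ≈ -0.34).

37.3 cm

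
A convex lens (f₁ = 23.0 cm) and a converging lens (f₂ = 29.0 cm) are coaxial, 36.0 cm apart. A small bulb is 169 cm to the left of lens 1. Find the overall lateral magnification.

Lens 1: 1/d_i1 = 1/(23.0) − 1/(169) = 0.03756, so d_i1 = 26.62 cm; m₁ = −d_i1/d_o1 = -0.1575.
d_o2 = 36.0 − (26.62) = 9.380 cm.
Lens 2: 1/d_i2 = 1/(29.0) − 1/(9.380) = -0.07213, so d_i2 = -13.86 cm; m₂ = −d_i2/d_o2 = +1.478.
m = m₁·m₂ = (-0.1575)(+1.478) = -0.233.

m = -0.233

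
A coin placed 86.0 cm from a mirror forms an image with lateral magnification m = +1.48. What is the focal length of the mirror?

f = 265 cm (concave)

m = −d_i/d_o ⇒ d_i = −m·d_o = −(+1.48)·(86.0) = -127.3 cm.
1/f = 1/d_o + 1/d_i = 1/(86.0) + 1/(-127.3) = 0.003772, so f = 265 cm.
Since f is positive, the mirror is concave.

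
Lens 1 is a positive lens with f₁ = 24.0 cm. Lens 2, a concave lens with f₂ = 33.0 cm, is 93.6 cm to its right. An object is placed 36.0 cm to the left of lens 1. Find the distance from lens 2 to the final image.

Lens 1: 1/d_i1 = 1/f₁ − 1/d_o1 = 1/(24.0) − 1/(36.0) = 0.01389, so d_i1 = 72.00 cm.
The intermediate image is 72.00 cm to the right of lens 1, which is 93.6 − (72.00) = 21.60 cm to the left of lens 2, so d_o2 = +21.60 cm.
Lens 2 is diverging, so f₂ = −33.0 cm.
Lens 2: 1/d_i2 = 1/f₂ − 1/d_o2 = 1/(-33.0) − 1/(21.60) = -0.07660, so d_i2 = -13.1 cm.
The final image is virtual, 13.1 cm to the left of lens 2 (overall magnification ≈ -1.2).

13.1 cm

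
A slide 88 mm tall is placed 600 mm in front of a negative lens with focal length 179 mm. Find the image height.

For a negative lens, f = -179 mm.
1/d_i = 1/f − 1/d_o = 1/(-179.0) − 1/(600) = -0.007253, so d_i = -137.9 mm.
m = −d_i/d_o = +0.2298.
|h_i| = |m|·h_o = 0.2298 × 88 = 20.2 mm. The image is virtual, upright and reduced, on the same side as the object.

20.2 mm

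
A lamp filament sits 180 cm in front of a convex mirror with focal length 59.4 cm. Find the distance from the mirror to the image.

For a convex mirror, f = -59.4 cm.
Mirror equation: 1/v = 1/f − 1/u = 1/(-59.40) − 1/(180) = -0.01684 − 0.005556 = -0.02239, so v = -44.7 cm.
The image is virtual, upright and reduced, behind the mirror.

44.7 cm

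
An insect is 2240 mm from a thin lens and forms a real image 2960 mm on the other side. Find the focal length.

f = 1280 mm (converging)

Real image ⇒ d_i = +2960 mm.
1/f = 1/d_o + 1/d_i = 1/(2240) + 1/(2960) = 0.0007843, so f = 1280 mm.
Since f is positive, the thin lens is converging.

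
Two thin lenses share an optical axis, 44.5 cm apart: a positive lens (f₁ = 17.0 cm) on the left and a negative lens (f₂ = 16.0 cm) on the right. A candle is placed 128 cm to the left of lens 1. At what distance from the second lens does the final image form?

9.74 cm

Lens 1: 1/d_i1 = 1/f₁ − 1/d_o1 = 1/(17.0) − 1/(128) = 0.05101, so d_i1 = 19.60 cm.
The intermediate image is 19.60 cm to the right of lens 1, which is 44.5 − (19.60) = 24.90 cm to the left of lens 2, so d_o2 = +24.90 cm.
Lens 2 is diverging, so f₂ = −16.0 cm.
Lens 2: 1/d_i2 = 1/f₂ − 1/d_o2 = 1/(-16.0) − 1/(24.90) = -0.1027, so d_i2 = -9.74 cm.
The final image is virtual, 9.74 cm to the left of lens 2 (overall magnification ≈ -0.060).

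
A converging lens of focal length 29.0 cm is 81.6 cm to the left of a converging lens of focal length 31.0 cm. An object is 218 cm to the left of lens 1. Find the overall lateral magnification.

m = +0.277

Lens 1: 1/d_i1 = 1/(29.0) − 1/(218) = 0.02990, so d_i1 = 33.45 cm; m₁ = −d_i1/d_o1 = -0.1534.
d_o2 = 81.6 − (33.45) = 48.15 cm.
Lens 2: 1/d_i2 = 1/(31.0) − 1/(48.15) = 0.01149, so d_i2 = 87.03 cm; m₂ = −d_i2/d_o2 = -1.808.
m = m₁·m₂ = (-0.1534)(-1.808) = +0.277.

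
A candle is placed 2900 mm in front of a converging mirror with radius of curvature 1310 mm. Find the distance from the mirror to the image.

846 mm

f = R/2 = 1310/2 = 655.0 mm.
Mirror equation: 1/v = 1/f − 1/u = 1/(655.0) − 1/(2900) = 0.001527 − 0.0003448 = 0.001182, so v = 846 mm.
The image is real, inverted and reduced, in front of the mirror.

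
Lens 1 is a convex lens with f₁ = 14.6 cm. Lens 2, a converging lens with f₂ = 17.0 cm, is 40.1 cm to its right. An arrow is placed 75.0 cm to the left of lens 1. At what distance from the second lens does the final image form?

75.1 cm

Lens 1: 1/d_i1 = 1/f₁ − 1/d_o1 = 1/(14.6) − 1/(75.0) = 0.05516, so d_i1 = 18.13 cm.
The intermediate image is 18.13 cm to the right of lens 1, which is 40.1 − (18.13) = 21.97 cm to the left of lens 2, so d_o2 = +21.97 cm.
Lens 2: 1/d_i2 = 1/f₂ − 1/d_o2 = 1/(17.0) − 1/(21.97) = 0.01331, so d_i2 = 75.1 cm.
The final image is real, 75.1 cm to the right of lens 2 (overall magnification ≈ 0.83).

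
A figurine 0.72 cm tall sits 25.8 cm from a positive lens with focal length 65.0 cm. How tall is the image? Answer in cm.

1.19 cm

1/d_i = 1/f − 1/d_o = 1/(65.00) − 1/(25.8) = -0.02338, so d_i = -42.78 cm.
m = −d_i/d_o = +1.658.
|h_i| = |m|·h_o = 1.658 × 0.72 = 1.19 cm. The image is virtual, upright and enlarged, on the same side as the object.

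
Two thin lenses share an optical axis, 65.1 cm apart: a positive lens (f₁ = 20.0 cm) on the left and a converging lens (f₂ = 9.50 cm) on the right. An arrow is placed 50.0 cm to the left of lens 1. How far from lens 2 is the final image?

Lens 1: 1/d_i1 = 1/f₁ − 1/d_o1 = 1/(20.0) − 1/(50.0) = 0.03000, so d_i1 = 33.33 cm.
The intermediate image is 33.33 cm to the right of lens 1, which is 65.1 − (33.33) = 31.77 cm to the left of lens 2, so d_o2 = +31.77 cm.
Lens 2: 1/d_i2 = 1/f₂ − 1/d_o2 = 1/(9.50) − 1/(31.77) = 0.07379, so d_i2 = 13.6 cm.
The final image is real, 13.6 cm to the right of lens 2 (overall magnification ≈ 0.28).

13.6 cm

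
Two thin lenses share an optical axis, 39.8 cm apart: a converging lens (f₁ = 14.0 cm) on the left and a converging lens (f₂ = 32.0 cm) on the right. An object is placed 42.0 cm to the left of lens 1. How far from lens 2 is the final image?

45.6 cm

Lens 1: 1/d_i1 = 1/f₁ − 1/d_o1 = 1/(14.0) − 1/(42.0) = 0.04762, so d_i1 = 21.00 cm.
The intermediate image is 21.00 cm to the right of lens 1, which is 39.8 − (21.00) = 18.80 cm to the left of lens 2, so d_o2 = +18.80 cm.
Lens 2: 1/d_i2 = 1/f₂ − 1/d_o2 = 1/(32.0) − 1/(18.80) = -0.02194, so d_i2 = -45.6 cm.
The final image is virtual, 45.6 cm to the left of lens 2 (overall magnification ≈ -1.2).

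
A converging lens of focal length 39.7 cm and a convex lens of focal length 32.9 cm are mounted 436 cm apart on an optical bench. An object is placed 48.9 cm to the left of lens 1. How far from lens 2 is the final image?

Lens 1: 1/d_i1 = 1/f₁ − 1/d_o1 = 1/(39.7) − 1/(48.9) = 0.004739, so d_i1 = 211.0 cm.
The intermediate image is 211.0 cm to the right of lens 1, which is 436 − (211.0) = 225.0 cm to the left of lens 2, so d_o2 = +225.0 cm.
Lens 2: 1/d_i2 = 1/f₂ − 1/d_o2 = 1/(32.9) − 1/(225.0) = 0.02595, so d_i2 = 38.5 cm.
The final image is real, 38.5 cm to the right of lens 2 (overall magnification ≈ 0.74).

38.5 cm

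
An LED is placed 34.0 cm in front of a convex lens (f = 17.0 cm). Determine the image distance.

34.0 cm

Thin-lens equation: 1/d_i = 1/f − 1/d_o = 1/(17.00) − 1/(34.0) = 0.05882 − 0.02941 = 0.02941, so d_i = 34.0 cm.
The image is real, inverted and same size, on the far side of the lens.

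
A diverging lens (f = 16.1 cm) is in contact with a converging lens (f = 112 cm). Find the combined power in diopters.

P₁ = 1/f₁ = 1/(-0.161 m) = -6.211 D; P₂ = 1/f₂ = 1/(1.12 m) = +0.8929 D.
For thin lenses in contact, P = P₁ + P₂ = (-6.211) + (+0.8929) = -5.32 D.

P = -5.32 D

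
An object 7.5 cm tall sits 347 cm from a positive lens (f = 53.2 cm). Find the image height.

1.36 cm

1/d_i = 1/f − 1/d_o = 1/(53.20) − 1/(347) = 0.01592, so d_i = 62.83 cm.
m = −d_i/d_o = -0.1811.
|h_i| = |m|·h_o = 0.1811 × 7.5 = 1.36 cm. The image is real, inverted and reduced, on the far side of the lens.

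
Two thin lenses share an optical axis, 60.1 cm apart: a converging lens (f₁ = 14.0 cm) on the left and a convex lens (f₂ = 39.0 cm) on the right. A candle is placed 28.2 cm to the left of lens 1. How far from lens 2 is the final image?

Lens 1: 1/d_i1 = 1/f₁ − 1/d_o1 = 1/(14.0) − 1/(28.2) = 0.03597, so d_i1 = 27.80 cm.
The intermediate image is 27.80 cm to the right of lens 1, which is 60.1 − (27.80) = 32.30 cm to the left of lens 2, so d_o2 = +32.30 cm.
Lens 2: 1/d_i2 = 1/f₂ − 1/d_o2 = 1/(39.0) − 1/(32.30) = -0.005319, so d_i2 = -188 cm.
The final image is virtual, 188 cm to the left of lens 2 (overall magnification ≈ -5.7).

188 cm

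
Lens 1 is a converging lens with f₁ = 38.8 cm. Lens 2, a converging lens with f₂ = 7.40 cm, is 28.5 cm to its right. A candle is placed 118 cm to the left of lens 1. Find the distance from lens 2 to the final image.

5.91 cm

Lens 1: 1/d_i1 = 1/f₁ − 1/d_o1 = 1/(38.8) − 1/(118) = 0.01730, so d_i1 = 57.81 cm.
The intermediate image is 57.81 cm to the right of lens 1, which lies 29.31 cm to the right of lens 2 — a virtual object — so d_o2 = −29.31 cm.
Lens 2: 1/d_i2 = 1/f₂ − 1/d_o2 = 1/(7.40) − 1/(-29.31) = 0.1693, so d_i2 = 5.91 cm.
The final image is real, 5.91 cm to the right of lens 2 (overall magnification ≈ -0.099).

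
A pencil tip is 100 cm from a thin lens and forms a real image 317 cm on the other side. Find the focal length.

f = 76.0 cm (converging)

Real image ⇒ d_i = +317 cm.
1/f = 1/d_o + 1/d_i = 1/(100) + 1/(317) = 0.01315, so f = 76.0 cm.
Since f is positive, the thin lens is converging.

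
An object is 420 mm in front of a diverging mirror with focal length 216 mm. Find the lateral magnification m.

For a diverging mirror, f = -216 mm.
1/d_i = 1/f − 1/d_o = 1/(-216.0) − 1/(420) = -0.007011, so d_i = -142.6 mm.
m = −d_i/d_o = −(-142.6)/(420) = +0.340.
The image is virtual, upright and reduced, behind the mirror.

m = +0.340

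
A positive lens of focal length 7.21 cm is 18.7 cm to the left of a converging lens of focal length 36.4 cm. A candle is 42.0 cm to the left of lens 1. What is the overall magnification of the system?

Lens 1: 1/d_i1 = 1/(7.21) − 1/(42.0) = 0.1149, so d_i1 = 8.704 cm; m₁ = −d_i1/d_o1 = -0.2072.
d_o2 = 18.7 − (8.704) = 9.996 cm.
Lens 2: 1/d_i2 = 1/(36.4) − 1/(9.996) = -0.07257, so d_i2 = -13.78 cm; m₂ = −d_i2/d_o2 = +1.379.
m = m₁·m₂ = (-0.2072)(+1.379) = -0.286.

m = -0.286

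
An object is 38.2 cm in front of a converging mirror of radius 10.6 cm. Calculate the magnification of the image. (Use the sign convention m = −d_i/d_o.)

f = R/2 = 10.6/2 = 5.300 cm.
1/d_i = 1/f − 1/d_o = 1/(5.300) − 1/(38.2) = 0.1625, so d_i = 6.154 cm.
m = −d_i/d_o = −(6.154)/(38.2) = -0.161.
The image is real, inverted and reduced, in front of the mirror.

m = -0.161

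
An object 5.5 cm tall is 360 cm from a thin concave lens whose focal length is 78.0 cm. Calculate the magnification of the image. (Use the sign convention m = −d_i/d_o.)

m = +0.178

For a concave lens, f = -78.0 cm.
1/d_i = 1/f − 1/d_o = 1/(-78.00) − 1/(360) = -0.01560, so d_i = -64.11 cm.
m = −d_i/d_o = −(-64.11)/(360) = +0.178.
The image is virtual, upright and reduced, on the same side as the object.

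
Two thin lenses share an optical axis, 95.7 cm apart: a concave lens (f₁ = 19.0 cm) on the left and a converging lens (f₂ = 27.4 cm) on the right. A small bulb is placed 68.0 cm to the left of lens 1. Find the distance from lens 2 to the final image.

36.4 cm

Lens 1 is diverging, so f₁ = −19.0 cm.
Lens 1: 1/d_i1 = 1/f₁ − 1/d_o1 = 1/(-19.0) − 1/(68.0) = -0.06734, so d_i1 = -14.85 cm.
The intermediate image is 14.85 cm to the left of lens 1 (virtual), which is 95.7 − (-14.85) = 110.5 cm to the left of lens 2, so d_o2 = +110.5 cm.
Lens 2: 1/d_i2 = 1/f₂ − 1/d_o2 = 1/(27.4) − 1/(110.5) = 0.02745, so d_i2 = 36.4 cm.
The final image is real, 36.4 cm to the right of lens 2 (overall magnification ≈ -0.072).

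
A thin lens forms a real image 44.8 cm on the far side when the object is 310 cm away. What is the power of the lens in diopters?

d_i = +44.8 cm.
1/f = 1/d_o + 1/d_i = 1/(310) + 1/(44.8) = 0.02555 cm⁻¹.
f = 39.14 cm = 0.3914 m, so P = 1/f = +2.55 D.

P = +2.55 D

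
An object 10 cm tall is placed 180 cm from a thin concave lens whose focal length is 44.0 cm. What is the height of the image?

For a concave lens, f = -44.0 cm.
1/d_i = 1/f − 1/d_o = 1/(-44.00) − 1/(180) = -0.02828, so d_i = -35.36 cm.
m = −d_i/d_o = +0.1964.
|h_i| = |m|·h_o = 0.1964 × 10 = 1.96 cm. The image is virtual, upright and reduced, on the same side as the object.

1.96 cm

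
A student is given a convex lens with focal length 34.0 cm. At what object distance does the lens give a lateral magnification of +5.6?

m = −d_i/d_o ⇒ d_i = −m·d_o.
1/f = 1/d_o + 1/d_i = 1/d_o − 1/(m·d_o) = (1 − 1/m)/d_o, so d_o = f(1 − 1/m) = (34.00)(1 − 1/(+5.6)) = 27.9 cm.

27.9 cm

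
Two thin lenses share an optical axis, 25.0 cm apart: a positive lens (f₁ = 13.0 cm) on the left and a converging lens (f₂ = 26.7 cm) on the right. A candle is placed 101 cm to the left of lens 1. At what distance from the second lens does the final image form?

Lens 1: 1/d_i1 = 1/f₁ − 1/d_o1 = 1/(13.0) − 1/(101) = 0.06702, so d_i1 = 14.92 cm.
The intermediate image is 14.92 cm to the right of lens 1, which is 25.0 − (14.92) = 10.08 cm to the left of lens 2, so d_o2 = +10.08 cm.
Lens 2: 1/d_i2 = 1/f₂ − 1/d_o2 = 1/(26.7) − 1/(10.08) = -0.06175, so d_i2 = -16.2 cm.
The final image is virtual, 16.2 cm to the left of lens 2 (overall magnification ≈ -0.24).

16.2 cm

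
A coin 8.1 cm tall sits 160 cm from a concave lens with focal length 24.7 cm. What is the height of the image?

For a concave lens, f = -24.7 cm.
1/d_i = 1/f − 1/d_o = 1/(-24.70) − 1/(160) = -0.04674, so d_i = -21.40 cm.
m = −d_i/d_o = +0.1337.
|h_i| = |m|·h_o = 0.1337 × 8.1 = 1.08 cm. The image is virtual, upright and reduced, on the same side as the object.

1.08 cm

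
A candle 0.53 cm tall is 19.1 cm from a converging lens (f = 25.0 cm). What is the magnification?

m = +4.24

1/d_i = 1/f − 1/d_o = 1/(25.00) − 1/(19.1) = -0.01236, so d_i = -80.93 cm.
m = −d_i/d_o = −(-80.93)/(19.1) = +4.24.
The image is virtual, upright and enlarged, on the same side as the object.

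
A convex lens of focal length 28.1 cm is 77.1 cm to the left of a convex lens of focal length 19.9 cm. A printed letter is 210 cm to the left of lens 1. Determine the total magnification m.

Lens 1: 1/d_i1 = 1/(28.1) − 1/(210) = 0.03083, so d_i1 = 32.44 cm; m₁ = −d_i1/d_o1 = -0.1545.
d_o2 = 77.1 − (32.44) = 44.66 cm.
Lens 2: 1/d_i2 = 1/(19.9) − 1/(44.66) = 0.02786, so d_i2 = 35.89 cm; m₂ = −d_i2/d_o2 = -0.8037.
m = m₁·m₂ = (-0.1545)(-0.8037) = +0.124.

m = +0.124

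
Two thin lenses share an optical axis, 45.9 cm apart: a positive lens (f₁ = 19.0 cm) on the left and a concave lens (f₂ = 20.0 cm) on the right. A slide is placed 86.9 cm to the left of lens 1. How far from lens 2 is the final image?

Lens 1: 1/d_i1 = 1/f₁ − 1/d_o1 = 1/(19.0) − 1/(86.9) = 0.04112, so d_i1 = 24.32 cm.
The intermediate image is 24.32 cm to the right of lens 1, which is 45.9 − (24.32) = 21.58 cm to the left of lens 2, so d_o2 = +21.58 cm.
Lens 2 is diverging, so f₂ = −20.0 cm.
Lens 2: 1/d_i2 = 1/f₂ − 1/d_o2 = 1/(-20.0) − 1/(21.58) = -0.09634, so d_i2 = -10.4 cm.
The final image is virtual, 10.4 cm to the left of lens 2 (overall magnification ≈ -0.13).

10.4 cm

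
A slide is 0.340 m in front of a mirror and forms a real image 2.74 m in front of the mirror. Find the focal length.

f = 0.302 m (concave)

Real image ⇒ d_i = +2.74 m.
1/f = 1/d_o + 1/d_i = 1/(0.340) + 1/(2.74) = 3.306, so f = 0.302 m.
Since f is positive, the mirror is concave.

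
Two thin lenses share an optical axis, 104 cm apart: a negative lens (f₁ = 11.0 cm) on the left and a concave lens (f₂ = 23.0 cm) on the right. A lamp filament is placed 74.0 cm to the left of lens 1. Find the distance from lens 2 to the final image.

19.1 cm

Lens 1 is diverging, so f₁ = −11.0 cm.
Lens 1: 1/d_i1 = 1/f₁ − 1/d_o1 = 1/(-11.0) − 1/(74.0) = -0.1044, so d_i1 = -9.576 cm.
The intermediate image is 9.576 cm to the left of lens 1 (virtual), which is 104 − (-9.576) = 113.6 cm to the left of lens 2, so d_o2 = +113.6 cm.
Lens 2 is diverging, so f₂ = −23.0 cm.
Lens 2: 1/d_i2 = 1/f₂ − 1/d_o2 = 1/(-23.0) − 1/(113.6) = -0.05228, so d_i2 = -19.1 cm.
The final image is virtual, 19.1 cm to the left of lens 2 (overall magnification ≈ 0.022).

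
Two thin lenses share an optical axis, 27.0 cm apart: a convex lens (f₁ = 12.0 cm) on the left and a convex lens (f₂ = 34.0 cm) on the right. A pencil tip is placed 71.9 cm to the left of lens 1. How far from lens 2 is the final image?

Lens 1: 1/d_i1 = 1/f₁ − 1/d_o1 = 1/(12.0) − 1/(71.9) = 0.06943, so d_i1 = 14.40 cm.
The intermediate image is 14.40 cm to the right of lens 1, which is 27.0 − (14.40) = 12.60 cm to the left of lens 2, so d_o2 = +12.60 cm.
Lens 2: 1/d_i2 = 1/f₂ − 1/d_o2 = 1/(34.0) − 1/(12.60) = -0.04995, so d_i2 = -20.0 cm.
The final image is virtual, 20.0 cm to the left of lens 2 (overall magnification ≈ -0.32).

20.0 cm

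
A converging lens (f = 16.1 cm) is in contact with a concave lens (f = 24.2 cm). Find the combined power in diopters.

P₁ = 1/f₁ = 1/(0.161 m) = +6.211 D; P₂ = 1/f₂ = 1/(-0.242 m) = -4.132 D.
For thin lenses in contact, P = P₁ + P₂ = (+6.211) + (-4.132) = +2.08 D.

P = +2.08 D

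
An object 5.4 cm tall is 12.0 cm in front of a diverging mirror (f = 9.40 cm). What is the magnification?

m = +0.439

For a diverging mirror, f = -9.40 cm.
1/d_i = 1/f − 1/d_o = 1/(-9.400) − 1/(12.0) = -0.1897, so d_i = -5.271 cm.
m = −d_i/d_o = −(-5.271)/(12.0) = +0.439.
The image is virtual, upright and reduced, behind the mirror.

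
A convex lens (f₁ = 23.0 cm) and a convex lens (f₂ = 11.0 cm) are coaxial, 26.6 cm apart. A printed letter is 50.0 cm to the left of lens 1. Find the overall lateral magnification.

Lens 1: 1/d_i1 = 1/(23.0) − 1/(50.0) = 0.02348, so d_i1 = 42.59 cm; m₁ = −d_i1/d_o1 = -0.8518.
d_o2 = 26.6 − (42.59) = -15.99 cm (virtual object).
Lens 2: 1/d_i2 = 1/(11.0) − 1/(-15.99) = 0.1534, so d_i2 = 6.517 cm; m₂ = −d_i2/d_o2 = +0.4076.
m = m₁·m₂ = (-0.8518)(+0.4076) = -0.347.

m = -0.347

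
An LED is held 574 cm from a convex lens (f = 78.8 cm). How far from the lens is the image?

91.3 cm

Lens equation: 1/q = 1/f − 1/p = 1/(78.80) − 1/(574) = 0.01269 − 0.001742 = 0.01095, so q = 91.3 cm.
The image is real, inverted and reduced, on the far side of the lens.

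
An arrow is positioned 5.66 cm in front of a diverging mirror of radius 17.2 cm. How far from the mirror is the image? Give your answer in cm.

3.41 cm

f = R/2 = 17.2/2 = 8.600 cm; for a diverging mirror, f = -8.600 cm.
Mirror equation: 1/q = 1/f − 1/p = 1/(-8.600) − 1/(5.66) = -0.1163 − 0.1767 = -0.2930, so q = -3.41 cm.
The image is virtual, upright and reduced, behind the mirror.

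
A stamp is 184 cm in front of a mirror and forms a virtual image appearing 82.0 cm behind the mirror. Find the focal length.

Virtual image ⇒ d_i = −82.0 cm.
1/f = 1/d_o + 1/d_i = 1/(184) + 1/(-82.0) = -0.006760, so f = -148 cm.
Since f is negative, the mirror is convex.

f = -148 cm (convex)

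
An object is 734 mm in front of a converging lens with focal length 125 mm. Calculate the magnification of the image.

1/d_i = 1/f − 1/d_o = 1/(125.0) − 1/(734) = 0.006638, so d_i = 150.7 mm.
m = −d_i/d_o = −(150.7)/(734) = -0.205.
The image is real, inverted and reduced, on the far side of the lens.

m = -0.205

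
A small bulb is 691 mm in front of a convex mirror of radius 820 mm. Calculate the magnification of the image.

m = +0.372

f = R/2 = 820/2 = 410.0 mm; for a convex mirror, f = -410.0 mm.
1/d_i = 1/f − 1/d_o = 1/(-410.0) − 1/(691) = -0.003886, so d_i = -257.3 mm.
m = −d_i/d_o = −(-257.3)/(691) = +0.372.
The image is virtual, upright and reduced, behind the mirror.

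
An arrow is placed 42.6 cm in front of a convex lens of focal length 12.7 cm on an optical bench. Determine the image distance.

Lens equation: 1/v = 1/f − 1/u = 1/(12.70) − 1/(42.6) = 0.07874 − 0.02347 = 0.05527, so v = 18.1 cm.
The image is real, inverted and reduced, on the far side of the lens.

18.1 cm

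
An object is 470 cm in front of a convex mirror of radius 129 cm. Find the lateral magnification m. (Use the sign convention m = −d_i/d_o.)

m = +0.121

f = R/2 = 129/2 = 64.50 cm; for a convex mirror, f = -64.50 cm.
1/d_i = 1/f − 1/d_o = 1/(-64.50) − 1/(470) = -0.01763, so d_i = -56.72 cm.
m = −d_i/d_o = −(-56.72)/(470) = +0.121.
The image is virtual, upright and reduced, behind the mirror.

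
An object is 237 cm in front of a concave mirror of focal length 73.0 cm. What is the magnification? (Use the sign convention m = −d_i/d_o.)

1/d_i = 1/f − 1/d_o = 1/(73.00) − 1/(237) = 0.009479, so d_i = 105.5 cm.
m = −d_i/d_o = −(105.5)/(237) = -0.445.
The image is real, inverted and reduced, in front of the mirror.

m = -0.445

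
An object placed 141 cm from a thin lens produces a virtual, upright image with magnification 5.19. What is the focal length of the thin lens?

f = 175 cm (converging)

m = −d_i/d_o ⇒ d_i = −m·d_o = −(+5.19)·(141) = -731.8 cm.
1/f = 1/d_o + 1/d_i = 1/(141) + 1/(-731.8) = 0.005726, so f = 175 cm.
Since f is positive, the thin lens is converging.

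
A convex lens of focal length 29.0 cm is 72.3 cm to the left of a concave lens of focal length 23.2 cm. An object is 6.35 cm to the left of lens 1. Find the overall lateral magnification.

m = +0.287

Lens 1: 1/d_i1 = 1/(29.0) − 1/(6.35) = -0.1230, so d_i1 = -8.130 cm; m₁ = −d_i1/d_o1 = +1.280.
d_o2 = 72.3 − (-8.130) = 80.43 cm.
f₂ = −23.2 cm (diverging).
Lens 2: 1/d_i2 = 1/(-23.2) − 1/(80.43) = -0.05554, so d_i2 = -18.01 cm; m₂ = −d_i2/d_o2 = +0.2239.
m = m₁·m₂ = (+1.280)(+0.2239) = +0.287.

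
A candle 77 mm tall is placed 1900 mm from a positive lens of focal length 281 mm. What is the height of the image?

1/d_i = 1/f − 1/d_o = 1/(281.0) − 1/(1900) = 0.003032, so d_i = 329.8 mm.
m = −d_i/d_o = -0.1736.
|h_i| = |m|·h_o = 0.1736 × 77 = 13.4 mm. The image is real, inverted and reduced, on the far side of the lens.

13.4 mm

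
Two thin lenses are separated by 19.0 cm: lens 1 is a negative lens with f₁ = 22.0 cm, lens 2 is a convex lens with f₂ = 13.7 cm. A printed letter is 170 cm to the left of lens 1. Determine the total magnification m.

f₁ = −22.0 cm (diverging).
Lens 1: 1/d_i1 = 1/(-22.0) − 1/(170) = -0.05134, so d_i1 = -19.48 cm; m₁ = −d_i1/d_o1 = +0.1146.
d_o2 = 19.0 − (-19.48) = 38.48 cm.
Lens 2: 1/d_i2 = 1/(13.7) − 1/(38.48) = 0.04701, so d_i2 = 21.27 cm; m₂ = −d_i2/d_o2 = -0.5529.
m = m₁·m₂ = (+0.1146)(-0.5529) = -0.0634.

m = -0.0634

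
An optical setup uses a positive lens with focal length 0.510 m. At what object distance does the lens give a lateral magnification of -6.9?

0.584 m

m = −d_i/d_o ⇒ d_i = −m·d_o.
1/f = 1/d_o + 1/d_i = 1/d_o − 1/(m·d_o) = (1 − 1/m)/d_o, so d_o = f(1 − 1/m) = (0.5100)(1 − 1/(-6.9)) = 0.584 m.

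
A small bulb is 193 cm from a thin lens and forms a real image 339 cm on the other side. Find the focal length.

Real image ⇒ d_i = +339 cm.
1/f = 1/d_o + 1/d_i = 1/(193) + 1/(339) = 0.008131, so f = 123 cm.
Since f is positive, the thin lens is converging.

f = 123 cm (converging)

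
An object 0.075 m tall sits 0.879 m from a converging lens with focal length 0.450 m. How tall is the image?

1/d_i = 1/f − 1/d_o = 1/(0.4500) − 1/(0.879) = 1.085, so d_i = 0.9220 m.
m = −d_i/d_o = -1.049.
|h_i| = |m|·h_o = 1.049 × 0.075 = 0.0787 m. The image is real, inverted and enlarged, on the far side of the lens.

0.0787 m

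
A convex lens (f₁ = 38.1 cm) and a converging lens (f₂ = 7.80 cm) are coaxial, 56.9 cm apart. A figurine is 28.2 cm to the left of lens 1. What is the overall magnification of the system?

Lens 1: 1/d_i1 = 1/(38.1) − 1/(28.2) = -0.009214, so d_i1 = -108.5 cm; m₁ = −d_i1/d_o1 = +3.848.
d_o2 = 56.9 − (-108.5) = 165.4 cm.
Lens 2: 1/d_i2 = 1/(7.80) − 1/(165.4) = 0.1222, so d_i2 = 8.186 cm; m₂ = −d_i2/d_o2 = -0.04949.
m = m₁·m₂ = (+3.848)(-0.04949) = -0.190.

m = -0.190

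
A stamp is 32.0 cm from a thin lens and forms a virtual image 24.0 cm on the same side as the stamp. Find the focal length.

Virtual image ⇒ d_i = −24.0 cm.
1/f = 1/d_o + 1/d_i = 1/(32.0) + 1/(-24.0) = -0.01042, so f = -96.0 cm.
Since f is negative, the thin lens is diverging.

f = -96.0 cm (diverging)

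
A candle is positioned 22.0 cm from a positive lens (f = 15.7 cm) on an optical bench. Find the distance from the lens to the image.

54.8 cm

Lens equation: 1/s_i = 1/f − 1/s_o = 1/(15.70) − 1/(22.0) = 0.06369 − 0.04545 = 0.01824, so s_i = 54.8 cm.
The image is real, inverted and enlarged, on the far side of the lens.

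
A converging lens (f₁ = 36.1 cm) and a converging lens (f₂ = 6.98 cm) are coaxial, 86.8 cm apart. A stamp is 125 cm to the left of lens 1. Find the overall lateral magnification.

Lens 1: 1/d_i1 = 1/(36.1) − 1/(125) = 0.01970, so d_i1 = 50.76 cm; m₁ = −d_i1/d_o1 = -0.4061.
d_o2 = 86.8 − (50.76) = 36.04 cm.
Lens 2: 1/d_i2 = 1/(6.98) − 1/(36.04) = 0.1155, so d_i2 = 8.657 cm; m₂ = −d_i2/d_o2 = -0.2402.
m = m₁·m₂ = (-0.4061)(-0.2402) = +0.0975.

m = +0.0975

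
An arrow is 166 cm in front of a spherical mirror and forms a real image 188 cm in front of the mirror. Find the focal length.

f = 88.2 cm (concave)

Real image ⇒ d_i = +188 cm.
1/f = 1/d_o + 1/d_i = 1/(166) + 1/(188) = 0.01134, so f = 88.2 cm.
Since f is positive, the spherical mirror is concave.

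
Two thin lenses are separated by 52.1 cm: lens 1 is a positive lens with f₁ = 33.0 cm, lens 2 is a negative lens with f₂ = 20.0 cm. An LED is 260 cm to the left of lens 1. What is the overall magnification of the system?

m = -0.0848

Lens 1: 1/d_i1 = 1/(33.0) − 1/(260) = 0.02646, so d_i1 = 37.80 cm; m₁ = −d_i1/d_o1 = -0.1454.
d_o2 = 52.1 − (37.80) = 14.30 cm.
f₂ = −20.0 cm (diverging).
Lens 2: 1/d_i2 = 1/(-20.0) − 1/(14.30) = -0.1199, so d_i2 = -8.338 cm; m₂ = −d_i2/d_o2 = +0.5831.
m = m₁·m₂ = (-0.1454)(+0.5831) = -0.0848.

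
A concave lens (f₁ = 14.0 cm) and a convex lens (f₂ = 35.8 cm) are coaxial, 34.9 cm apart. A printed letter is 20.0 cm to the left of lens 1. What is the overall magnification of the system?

m = -2.01

f₁ = −14.0 cm (diverging).
Lens 1: 1/d_i1 = 1/(-14.0) − 1/(20.0) = -0.1214, so d_i1 = -8.235 cm; m₁ = −d_i1/d_o1 = +0.4117.
d_o2 = 34.9 − (-8.235) = 43.13 cm.
Lens 2: 1/d_i2 = 1/(35.8) − 1/(43.13) = 0.004747, so d_i2 = 210.6 cm; m₂ = −d_i2/d_o2 = -4.884.
m = m₁·m₂ = (+0.4117)(-4.884) = -2.01.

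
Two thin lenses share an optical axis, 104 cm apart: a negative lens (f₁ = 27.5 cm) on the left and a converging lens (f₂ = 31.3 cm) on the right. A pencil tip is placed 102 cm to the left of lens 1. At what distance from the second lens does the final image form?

Lens 1 is diverging, so f₁ = −27.5 cm.
Lens 1: 1/d_i1 = 1/f₁ − 1/d_o1 = 1/(-27.5) − 1/(102) = -0.04617, so d_i1 = -21.66 cm.
The intermediate image is 21.66 cm to the left of lens 1 (virtual), which is 104 − (-21.66) = 125.7 cm to the left of lens 2, so d_o2 = +125.7 cm.
Lens 2: 1/d_i2 = 1/f₂ − 1/d_o2 = 1/(31.3) − 1/(125.7) = 0.02399, so d_i2 = 41.7 cm.
The final image is real, 41.7 cm to the right of lens 2 (overall magnification ≈ -0.070).

41.7 cm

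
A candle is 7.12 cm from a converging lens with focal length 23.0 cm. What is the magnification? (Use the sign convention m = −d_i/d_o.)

1/d_i = 1/f − 1/d_o = 1/(23.00) − 1/(7.12) = -0.09697, so d_i = -10.31 cm.
m = −d_i/d_o = −(-10.31)/(7.12) = +1.45.
The image is virtual, upright and enlarged, on the same side as the object.

m = +1.45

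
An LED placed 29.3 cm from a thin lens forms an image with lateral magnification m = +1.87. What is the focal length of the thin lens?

m = −d_i/d_o ⇒ d_i = −m·d_o = −(+1.87)·(29.3) = -54.79 cm.
1/f = 1/d_o + 1/d_i = 1/(29.3) + 1/(-54.79) = 0.01588, so f = 63.0 cm.
Since f is positive, the thin lens is converging.

f = 63.0 cm (converging)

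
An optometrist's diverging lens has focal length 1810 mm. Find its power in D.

For a diverging lens, f = −1810 mm.
f = -181 cm = -1.81 m.
P = 1/f = 1/(-1.81 m) = -0.552 D.

P = -0.552 D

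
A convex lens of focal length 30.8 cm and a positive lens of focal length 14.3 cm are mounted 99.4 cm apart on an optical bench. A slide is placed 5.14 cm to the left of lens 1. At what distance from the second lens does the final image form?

Lens 1: 1/d_i1 = 1/f₁ − 1/d_o1 = 1/(30.8) − 1/(5.14) = -0.1621, so d_i1 = -6.170 cm.
The intermediate image is 6.170 cm to the left of lens 1 (virtual), which is 99.4 − (-6.170) = 105.6 cm to the left of lens 2, so d_o2 = +105.6 cm.
Lens 2: 1/d_i2 = 1/f₂ − 1/d_o2 = 1/(14.3) − 1/(105.6) = 0.06046, so d_i2 = 16.5 cm.
The final image is real, 16.5 cm to the right of lens 2 (overall magnification ≈ -0.19).

16.5 cm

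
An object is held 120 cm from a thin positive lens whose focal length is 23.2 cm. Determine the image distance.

28.8 cm

Thin-lens equation: 1/s_i = 1/f − 1/s_o = 1/(23.20) − 1/(120) = 0.04310 − 0.008333 = 0.03477, so s_i = 28.8 cm.
The image is real, inverted and reduced, on the far side of the lens.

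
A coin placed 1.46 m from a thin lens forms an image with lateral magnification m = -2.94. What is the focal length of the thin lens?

f = 1.09 m (converging)

m = −d_i/d_o ⇒ d_i = −m·d_o = −(-2.94)·(1.46) = 4.292 m.
1/f = 1/d_o + 1/d_i = 1/(1.46) + 1/(4.292) = 0.9179, so f = 1.09 m.
Since f is positive, the thin lens is converging.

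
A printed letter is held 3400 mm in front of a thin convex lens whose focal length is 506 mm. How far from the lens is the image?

Thin-lens equation: 1/v = 1/f − 1/u = 1/(506.0) − 1/(3400) = 0.001976 − 0.0002941 = 0.001682, so v = 594 mm.
The image is real, inverted and reduced, on the far side of the lens.

594 mm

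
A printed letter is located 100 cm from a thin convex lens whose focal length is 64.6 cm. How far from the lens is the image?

182 cm

Lens equation: 1/q = 1/f − 1/p = 1/(64.60) − 1/(100) = 0.01548 − 0.01000 = 0.005480, so q = 182 cm.
The image is real, inverted and enlarged, on the far side of the lens.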